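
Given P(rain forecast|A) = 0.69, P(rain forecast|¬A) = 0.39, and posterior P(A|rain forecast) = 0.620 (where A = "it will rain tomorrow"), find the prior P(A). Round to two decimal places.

P(A) = 0.48

Bayes' rule in odds form gives O(A|E) = O(A)·[P(E|A)/P(E|¬A)], hence O(A) = O(A|E)/LR.
Posterior odds = 0.620/(1−0.620) = 1.6316. LR = 0.69/0.39 = 1.7692.
Prior odds = 1.6316/1.7692 = 0.9222, so P(A) = 0.9222/(1+0.9222) ≈ 0.48.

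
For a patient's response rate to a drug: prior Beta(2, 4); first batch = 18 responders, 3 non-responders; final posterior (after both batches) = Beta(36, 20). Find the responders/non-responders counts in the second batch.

Sequential conjugate updates are equivalent to a single update on the pooled data, so total successes = posterior α − prior α and total failures = posterior β − prior β.
Total across both batches: 36−2=34 responders, 20−4=16 non-responders.
Subtract the first batch: 34−18=16 responders and 16−3=13 non-responders.

16 responders and 13 non-responders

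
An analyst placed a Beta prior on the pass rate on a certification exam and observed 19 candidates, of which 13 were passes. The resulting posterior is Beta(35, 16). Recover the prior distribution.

Beta is conjugate to the binomial likelihood: posterior = Beta(a+s, b+f).
So a = 35 − 13 = 22 and b = 16 − 6 = 10.

Beta(22, 10)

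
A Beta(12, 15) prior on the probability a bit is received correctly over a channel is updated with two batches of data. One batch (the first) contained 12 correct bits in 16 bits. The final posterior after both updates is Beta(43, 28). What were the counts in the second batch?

19 correct bits and 9 errors

Sequential conjugate updates are equivalent to a single update on the pooled data, so total successes = posterior α − prior α and total failures = posterior β − prior β.
Total across both batches: 43−12=31 correct bits, 28−15=13 errors.
Subtract the first batch: 31−12=19 correct bits and 13−4=9 errors.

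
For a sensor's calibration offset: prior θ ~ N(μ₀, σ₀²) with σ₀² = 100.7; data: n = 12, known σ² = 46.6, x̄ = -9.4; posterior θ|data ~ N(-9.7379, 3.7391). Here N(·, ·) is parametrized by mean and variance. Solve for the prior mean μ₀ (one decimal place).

The posterior mean is a precision-weighted average: μ_n = (τ₀μ₀ + τ_data·x̄)/(τ₀+τ_data), with τ₀=1/σ₀² and τ_data=n/σ².
Here τ₀ = 1/100.7 = 0.009930 and τ_data = 12/46.6 = 0.257511, so τ_n = 0.267441.
Rearranging for μ₀: μ₀ = (μ_n·τ_n − τ_data·x̄)/τ₀ = (-9.7379·0.267441 − 0.257511·-9.4) / 0.009930 = -0.183710/0.009930 ≈ -18.5.

μ₀ = -18.5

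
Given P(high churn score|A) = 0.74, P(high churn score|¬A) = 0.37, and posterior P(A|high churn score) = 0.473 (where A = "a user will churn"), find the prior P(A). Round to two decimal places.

In odds form, posterior odds = prior odds × likelihood ratio, so prior odds = posterior odds ÷ LR.
Posterior odds = 0.473/(1−0.473) = 0.8975. LR = 0.74/0.37 = 2.0000.
Prior odds = 0.8975/2.0000 = 0.4487, so P(A) = 0.4487/(1+0.4487) ≈ 0.31.

P(A) = 0.31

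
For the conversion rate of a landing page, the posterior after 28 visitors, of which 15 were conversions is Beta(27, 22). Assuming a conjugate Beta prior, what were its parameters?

Beta(12, 9)

Under Beta–binomial conjugacy the posterior parameters are (a+s, b+f).
So a = 27 − 15 = 12 and b = 22 − 13 = 9.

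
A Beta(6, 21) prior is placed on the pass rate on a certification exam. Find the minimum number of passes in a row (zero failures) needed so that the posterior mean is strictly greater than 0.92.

k = 236

After k passes and 0 failures the posterior is Beta(6+k, 21), with mean (6+k)/(6+21+k).
Set (6+k)/(27+k) > 0.92 and solve: k > (0.92·27 − 6)/(1 − 0.92) = 235.500.
The smallest integer exceeding 235.500 is 236.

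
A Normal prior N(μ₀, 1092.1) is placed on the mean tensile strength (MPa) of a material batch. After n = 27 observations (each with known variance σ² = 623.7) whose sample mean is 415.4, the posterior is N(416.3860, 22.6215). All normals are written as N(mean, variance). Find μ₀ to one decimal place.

μ₀ = 463.0

The posterior mean is a precision-weighted average: μ_n = (τ₀μ₀ + τ_data·x̄)/(τ₀+τ_data), with τ₀=1/σ₀² and τ_data=n/σ².
Here τ₀ = 1/1092.1 = 0.000916 and τ_data = 27/623.7 = 0.043290, so τ_n = 0.044206.
Rearranging for μ₀: μ₀ = (μ_n·τ_n − τ_data·x̄)/τ₀ = (416.3860·0.044206 − 0.043290·415.4) / 0.000916 = 0.424094/0.000916 ≈ 463.0.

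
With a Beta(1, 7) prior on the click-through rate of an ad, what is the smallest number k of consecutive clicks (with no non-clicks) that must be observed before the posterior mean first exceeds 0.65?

k = 13

After k clicks and 0 non-clicks the posterior is Beta(1+k, 7), with mean (1+k)/(1+7+k).
Set (1+k)/(8+k) > 0.65 and solve: k > (0.65·8 − 1)/(1 − 0.65) = 12.000.
The smallest integer exceeding 12.000 is 13.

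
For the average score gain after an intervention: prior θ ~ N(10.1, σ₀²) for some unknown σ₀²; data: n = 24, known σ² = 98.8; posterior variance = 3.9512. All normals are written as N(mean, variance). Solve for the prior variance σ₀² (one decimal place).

σ₀² = 98.3

Posterior precision equals prior precision plus data precision: 1/σ_n² = 1/σ₀² + n/σ².
So 1/σ₀² = 1/3.9512 − 24/98.8 = 0.253088 − 0.242915 = 0.010173.
Hence σ₀² = 1/0.010173 ≈ 98.3.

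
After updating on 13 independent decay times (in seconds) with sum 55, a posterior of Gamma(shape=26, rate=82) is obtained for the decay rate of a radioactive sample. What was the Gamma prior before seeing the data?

For an exponential likelihood with a Gamma(α, β) prior on the rate, n observations with total T give posterior Gamma(α+n, β+T).
So α = 26 − 13 = 13 and β = 82 − 55 = 27.

Gamma(shape=13, rate=27)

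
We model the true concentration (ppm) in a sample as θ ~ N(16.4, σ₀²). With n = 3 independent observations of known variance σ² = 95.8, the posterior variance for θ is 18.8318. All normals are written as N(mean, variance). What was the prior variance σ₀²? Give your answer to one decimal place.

σ₀² = 45.9

Posterior precision equals prior precision plus data precision: 1/σ_n² = 1/σ₀² + n/σ².
So 1/σ₀² = 1/18.8318 − 3/95.8 = 0.053102 − 0.031315 = 0.021787.
Hence σ₀² = 1/0.021787 ≈ 45.9.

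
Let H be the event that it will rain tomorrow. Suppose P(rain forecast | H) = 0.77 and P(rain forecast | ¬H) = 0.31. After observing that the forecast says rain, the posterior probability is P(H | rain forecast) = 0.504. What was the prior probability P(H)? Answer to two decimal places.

P(H) = 0.29

Bayes' rule in odds form gives O(H|E) = O(H)·[P(E|H)/P(E|¬H)], hence O(H) = O(H|E)/LR.
Posterior odds = 0.504/(1−0.504) = 1.0161. LR = 0.77/0.31 = 2.4839.
Prior odds = 1.0161/2.4839 = 0.4091, so P(H) = 0.4091/(1+0.4091) ≈ 0.29.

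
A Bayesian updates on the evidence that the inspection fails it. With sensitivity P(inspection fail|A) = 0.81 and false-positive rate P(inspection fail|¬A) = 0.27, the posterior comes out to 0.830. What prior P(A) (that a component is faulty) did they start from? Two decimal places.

In odds form, posterior odds = prior odds × likelihood ratio, so prior odds = posterior odds ÷ LR.
Posterior odds = 0.830/(1−0.830) = 4.8824. LR = 0.81/0.27 = 3.0000.
Prior odds = 4.8824/3.0000 = 1.6275, so P(A) = 1.6275/(1+1.6275) ≈ 0.62.

P(A) = 0.62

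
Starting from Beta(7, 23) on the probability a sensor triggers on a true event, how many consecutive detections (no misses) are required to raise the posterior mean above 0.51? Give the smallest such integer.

After k detections and 0 misses the posterior is Beta(7+k, 23), with mean (7+k)/(7+23+k).
Set (7+k)/(30+k) > 0.51 and solve: k > (0.51·30 − 7)/(1 − 0.51) = 16.939.
The smallest integer exceeding 16.939 is 17, and checking k=17: (24)/(47) = 0.5106 > 0.51.

k = 17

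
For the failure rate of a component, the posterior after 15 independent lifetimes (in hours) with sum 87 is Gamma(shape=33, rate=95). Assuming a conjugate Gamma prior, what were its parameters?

Gamma(shape=18, rate=8)

Gamma–exponential conjugacy: posterior shape = α + n, posterior rate = β + Σtᵢ.
So α = 33 − 15 = 18 and β = 95 − 87 = 8.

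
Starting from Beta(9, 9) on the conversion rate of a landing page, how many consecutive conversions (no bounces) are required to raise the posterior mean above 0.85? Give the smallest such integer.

k = 43

After k conversions and 0 bounces the posterior is Beta(9+k, 9), with mean (9+k)/(9+9+k).
Set (9+k)/(18+k) > 0.85 and solve: k > (0.85·18 − 9)/(1 − 0.85) = 42.000.
The smallest integer exceeding 42.000 is 43.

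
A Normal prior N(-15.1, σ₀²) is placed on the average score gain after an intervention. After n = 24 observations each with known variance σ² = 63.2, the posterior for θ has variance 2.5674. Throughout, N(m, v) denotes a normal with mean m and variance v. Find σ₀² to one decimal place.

Posterior precision equals prior precision plus data precision: 1/σ_n² = 1/σ₀² + n/σ².
So 1/σ₀² = 1/2.5674 − 24/63.2 = 0.389499 − 0.379747 = 0.009752.
Hence σ₀² = 1/0.009752 ≈ 102.5.

σ₀² = 102.5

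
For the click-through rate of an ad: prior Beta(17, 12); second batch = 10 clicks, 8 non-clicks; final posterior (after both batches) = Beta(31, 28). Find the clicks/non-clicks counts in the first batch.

4 clicks and 8 non-clicks

Because Beta–binomial updating is additive in the counts, the combined data contributed (α_post−α_prior, β_post−β_prior) successes and failures.
Total across both batches: 31−17=14 clicks, 28−12=16 non-clicks.
Subtract the second batch: 14−10=4 clicks and 16−8=8 non-clicks.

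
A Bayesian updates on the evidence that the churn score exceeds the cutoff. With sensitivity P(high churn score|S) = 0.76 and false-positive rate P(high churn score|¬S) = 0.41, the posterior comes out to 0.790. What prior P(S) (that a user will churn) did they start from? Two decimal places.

Bayes' rule in odds form gives O(S|E) = O(S)·[P(E|S)/P(E|¬S)], hence O(S) = O(S|E)/LR.
Posterior odds = 0.790/(1−0.790) = 3.7619. LR = 0.76/0.41 = 1.8537.
Prior odds = 3.7619/1.8537 = 2.0294, so P(S) = 2.0294/(1+2.0294) ≈ 0.67.

P(S) = 0.67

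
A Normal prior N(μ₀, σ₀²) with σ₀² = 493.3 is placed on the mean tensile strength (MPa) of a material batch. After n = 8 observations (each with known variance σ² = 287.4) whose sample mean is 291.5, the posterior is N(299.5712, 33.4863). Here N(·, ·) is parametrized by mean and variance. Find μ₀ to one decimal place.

The posterior mean is a precision-weighted average: μ_n = (τ₀μ₀ + τ_data·x̄)/(τ₀+τ_data), with τ₀=1/σ₀² and τ_data=n/σ².
Here τ₀ = 1/493.3 = 0.002027 and τ_data = 8/287.4 = 0.027836, so τ_n = 0.029863.
Rearranging for μ₀: μ₀ = (μ_n·τ_n − τ_data·x̄)/τ₀ = (299.5712·0.029863 − 0.027836·291.5) / 0.002027 = 0.831901/0.002027 ≈ 410.4.

μ₀ = 410.4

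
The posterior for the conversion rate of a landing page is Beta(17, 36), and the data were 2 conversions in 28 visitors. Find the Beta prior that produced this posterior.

A Beta(a, b) prior with s successes and f failures in binomial data gives a Beta(a+s, b+f) posterior.
Subtract the data counts: 17−2=15, 36−26=10.

Beta(15, 10)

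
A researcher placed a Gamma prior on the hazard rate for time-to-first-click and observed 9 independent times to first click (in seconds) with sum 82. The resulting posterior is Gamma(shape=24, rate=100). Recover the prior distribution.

Gamma(shape=15, rate=18)

Gamma–exponential conjugacy: posterior shape = α + n, posterior rate = β + Σtᵢ.
So α = 24 − 9 = 15 and β = 100 − 82 = 18.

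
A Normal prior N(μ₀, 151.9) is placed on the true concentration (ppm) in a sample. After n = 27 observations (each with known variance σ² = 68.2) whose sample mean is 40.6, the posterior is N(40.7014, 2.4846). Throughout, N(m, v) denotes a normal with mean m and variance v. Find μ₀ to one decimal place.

The posterior mean is a precision-weighted average: μ_n = (τ₀μ₀ + τ_data·x̄)/(τ₀+τ_data), with τ₀=1/σ₀² and τ_data=n/σ².
Here τ₀ = 1/151.9 = 0.006583 and τ_data = 27/68.2 = 0.395894, so τ_n = 0.402477.
Rearranging for μ₀: μ₀ = (μ_n·τ_n − τ_data·x̄)/τ₀ = (40.7014·0.402477 − 0.395894·40.6) / 0.006583 = 0.308081/0.006583 ≈ 46.8.

μ₀ = 46.8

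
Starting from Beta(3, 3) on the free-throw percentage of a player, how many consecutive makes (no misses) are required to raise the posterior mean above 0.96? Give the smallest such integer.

After k makes and 0 misses the posterior is Beta(3+k, 3), with mean (3+k)/(3+3+k).
Set (3+k)/(6+k) > 0.96 and solve: k > (0.96·6 − 3)/(1 − 0.96) = 69.000.
The smallest integer exceeding 69.000 is 70, and checking k=70: (73)/(76) = 0.9605 > 0.96.

k = 70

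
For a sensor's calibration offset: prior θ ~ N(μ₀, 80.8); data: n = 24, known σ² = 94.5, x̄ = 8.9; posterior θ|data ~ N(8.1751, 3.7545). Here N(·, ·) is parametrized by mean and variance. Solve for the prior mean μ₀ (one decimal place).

μ₀ = -6.7

With known observation variance, the Normal–Normal posterior has precision τ_n = τ₀ + n/σ² and mean μ_n = (τ₀μ₀ + (n/σ²)x̄)/τ_n.
Here τ₀ = 1/80.8 = 0.012376 and τ_data = 24/94.5 = 0.253968, so τ_n = 0.266344.
Rearranging for μ₀: μ₀ = (μ_n·τ_n − τ_data·x̄)/τ₀ = (8.1751·0.266344 − 0.253968·8.9) / 0.012376 = -0.082926/0.012376 ≈ -6.7.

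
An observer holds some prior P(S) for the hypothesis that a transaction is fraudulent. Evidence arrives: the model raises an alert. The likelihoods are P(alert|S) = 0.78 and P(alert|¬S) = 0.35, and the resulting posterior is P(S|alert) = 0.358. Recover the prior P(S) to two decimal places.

P(S) = 0.20

Bayes' rule in odds form gives O(S|E) = O(S)·[P(E|S)/P(E|¬S)], hence O(S) = O(S|E)/LR.
Posterior odds = 0.358/(1−0.358) = 0.5576. LR = 0.78/0.35 = 2.2286.
Prior odds = 0.5576/2.2286 = 0.2502, so P(S) = 0.2502/(1+0.2502) ≈ 0.20.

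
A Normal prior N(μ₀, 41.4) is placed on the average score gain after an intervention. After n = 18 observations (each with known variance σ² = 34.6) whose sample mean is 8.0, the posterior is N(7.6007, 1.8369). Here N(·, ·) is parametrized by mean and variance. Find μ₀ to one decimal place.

The posterior mean is a precision-weighted average: μ_n = (τ₀μ₀ + τ_data·x̄)/(τ₀+τ_data), with τ₀=1/σ₀² and τ_data=n/σ².
Here τ₀ = 1/41.4 = 0.024155 and τ_data = 18/34.6 = 0.520231, so τ_n = 0.544386.
Rearranging for μ₀: μ₀ = (μ_n·τ_n − τ_data·x̄)/τ₀ = (7.6007·0.544386 − 0.520231·8.0) / 0.024155 = -0.024133/0.024155 ≈ -1.0.

μ₀ = -1.0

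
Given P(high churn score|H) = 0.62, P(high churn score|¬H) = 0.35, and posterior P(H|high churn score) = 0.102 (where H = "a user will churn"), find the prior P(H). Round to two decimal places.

P(H) = 0.06

In odds form, posterior odds = prior odds × likelihood ratio, so prior odds = posterior odds ÷ LR.
Posterior odds = 0.102/(1−0.102) = 0.1136. LR = 0.62/0.35 = 1.7714.
Prior odds = 0.1136/1.7714 = 0.0641, so P(H) = 0.0641/(1+0.0641) ≈ 0.06.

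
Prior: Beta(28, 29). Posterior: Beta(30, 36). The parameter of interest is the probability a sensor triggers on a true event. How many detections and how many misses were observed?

A Beta(α, β) prior with s successes and f failures in binomial data gives a Beta(α+s, β+f) posterior.
Match parameters: s=30−28=2, f=36−29=7.

2 detections and 7 misses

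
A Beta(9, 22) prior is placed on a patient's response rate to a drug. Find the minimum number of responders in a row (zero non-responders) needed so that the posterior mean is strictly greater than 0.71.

After k responders and 0 non-responders the posterior is Beta(9+k, 22), with mean (9+k)/(9+22+k).
Set (9+k)/(31+k) > 0.71 and solve: k > (0.71·31 − 9)/(1 − 0.71) = 44.862.
The smallest integer exceeding 44.862 is 45, and checking k=45: (54)/(76) = 0.7105 > 0.71.

k = 45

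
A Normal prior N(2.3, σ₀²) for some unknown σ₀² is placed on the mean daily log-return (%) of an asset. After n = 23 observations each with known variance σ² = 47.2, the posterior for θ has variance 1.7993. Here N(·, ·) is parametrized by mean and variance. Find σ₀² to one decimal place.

For the Normal–Normal model with known σ², precisions add: τ_n = τ₀ + n/σ².
So 1/σ₀² = 1/1.7993 − 23/47.2 = 0.555772 − 0.487288 = 0.068484.
Hence σ₀² = 1/0.068484 ≈ 14.6.

σ₀² = 14.6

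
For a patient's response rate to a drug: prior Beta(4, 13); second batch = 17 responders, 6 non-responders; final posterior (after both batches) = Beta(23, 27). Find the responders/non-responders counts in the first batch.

Because Beta–binomial updating is additive in the counts, the combined data contributed (α_post−α_prior, β_post−β_prior) successes and failures.
Total across both batches: 23−4=19 responders, 27−13=14 non-responders.
Subtract the second batch: 19−17=2 responders and 14−6=8 non-responders.

2 responders and 8 non-responders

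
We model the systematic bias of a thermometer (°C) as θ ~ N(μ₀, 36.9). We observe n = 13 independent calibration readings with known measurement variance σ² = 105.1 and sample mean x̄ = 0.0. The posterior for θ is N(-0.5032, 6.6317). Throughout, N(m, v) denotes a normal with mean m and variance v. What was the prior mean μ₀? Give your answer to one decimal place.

μ₀ = -2.8

With known observation variance, the Normal–Normal posterior has precision τ_n = τ₀ + n/σ² and mean μ_n = (τ₀μ₀ + (n/σ²)x̄)/τ_n.
Here τ₀ = 1/36.9 = 0.027100 and τ_data = 13/105.1 = 0.123692, so τ_n = 0.150792.
Rearranging for μ₀: μ₀ = (μ_n·τ_n − τ_data·x̄)/τ₀ = (-0.5032·0.150792 − 0.123692·0.0) / 0.027100 = -0.075879/0.027100 ≈ -2.8.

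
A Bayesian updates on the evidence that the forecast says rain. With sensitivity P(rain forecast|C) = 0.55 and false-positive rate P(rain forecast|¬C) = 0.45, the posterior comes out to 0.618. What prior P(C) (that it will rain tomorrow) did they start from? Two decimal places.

In odds form, posterior odds = prior odds × likelihood ratio, so prior odds = posterior odds ÷ LR.
Posterior odds = 0.618/(1−0.618) = 1.6178. LR = 0.55/0.45 = 1.2222.
Prior odds = 1.6178/1.2222 = 1.3237, so P(C) = 1.3237/(1+1.3237) ≈ 0.57.

P(C) = 0.57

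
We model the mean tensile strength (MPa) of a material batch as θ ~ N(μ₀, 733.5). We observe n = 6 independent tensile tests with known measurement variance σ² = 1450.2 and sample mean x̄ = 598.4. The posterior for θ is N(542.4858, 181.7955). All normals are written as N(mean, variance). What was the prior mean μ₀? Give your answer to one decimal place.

With known observation variance, the Normal–Normal posterior has precision τ_n = τ₀ + n/σ² and mean μ_n = (τ₀μ₀ + (n/σ²)x̄)/τ_n.
Here τ₀ = 1/733.5 = 0.001363 and τ_data = 6/1450.2 = 0.004137, so τ_n = 0.005500.
Rearranging for μ₀: μ₀ = (μ_n·τ_n − τ_data·x̄)/τ₀ = (542.4858·0.005500 − 0.004137·598.4) / 0.001363 = 0.508091/0.001363 ≈ 372.8.

μ₀ = 372.8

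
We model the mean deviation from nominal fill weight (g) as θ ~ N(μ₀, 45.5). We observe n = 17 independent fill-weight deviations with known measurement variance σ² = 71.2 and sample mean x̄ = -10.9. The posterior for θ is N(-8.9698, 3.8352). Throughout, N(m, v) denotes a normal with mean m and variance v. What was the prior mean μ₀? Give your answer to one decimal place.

With known observation variance, the Normal–Normal posterior has precision τ_n = τ₀ + n/σ² and mean μ_n = (τ₀μ₀ + (n/σ²)x̄)/τ_n.
Here τ₀ = 1/45.5 = 0.021978 and τ_data = 17/71.2 = 0.238764, so τ_n = 0.260742.
Rearranging for μ₀: μ₀ = (μ_n·τ_n − τ_data·x̄)/τ₀ = (-8.9698·0.260742 − 0.238764·-10.9) / 0.021978 = 0.263724/0.021978 ≈ 12.0.

μ₀ = 12.0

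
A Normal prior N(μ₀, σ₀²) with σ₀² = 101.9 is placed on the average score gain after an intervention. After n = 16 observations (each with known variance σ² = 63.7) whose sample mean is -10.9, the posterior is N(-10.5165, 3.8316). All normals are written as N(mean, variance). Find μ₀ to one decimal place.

μ₀ = -0.7

With known observation variance, the Normal–Normal posterior has precision τ_n = τ₀ + n/σ² and mean μ_n = (τ₀μ₀ + (n/σ²)x̄)/τ_n.
Here τ₀ = 1/101.9 = 0.009814 and τ_data = 16/63.7 = 0.251177, so τ_n = 0.260991.
Rearranging for μ₀: μ₀ = (μ_n·τ_n − τ_data·x̄)/τ₀ = (-10.5165·0.260991 − 0.251177·-10.9) / 0.009814 = -0.006883/0.009814 ≈ -0.7.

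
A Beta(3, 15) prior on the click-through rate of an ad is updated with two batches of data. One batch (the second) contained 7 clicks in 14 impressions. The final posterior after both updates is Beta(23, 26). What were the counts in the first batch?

13 clicks and 4 non-clicks

Because Beta–binomial updating is additive in the counts, the combined data contributed (α_post−α_prior, β_post−β_prior) successes and failures.
Total across both batches: 23−3=20 clicks, 26−15=11 non-clicks.
Subtract the second batch: 20−7=13 clicks and 11−7=4 non-clicks.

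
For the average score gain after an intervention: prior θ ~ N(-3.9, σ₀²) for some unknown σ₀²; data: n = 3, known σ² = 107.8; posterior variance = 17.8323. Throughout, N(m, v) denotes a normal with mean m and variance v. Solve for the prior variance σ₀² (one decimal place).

σ₀² = 35.4

Posterior precision equals prior precision plus data precision: 1/σ_n² = 1/σ₀² + n/σ².
So 1/σ₀² = 1/17.8323 − 3/107.8 = 0.056078 − 0.027829 = 0.028249.
Hence σ₀² = 1/0.028249 ≈ 35.4.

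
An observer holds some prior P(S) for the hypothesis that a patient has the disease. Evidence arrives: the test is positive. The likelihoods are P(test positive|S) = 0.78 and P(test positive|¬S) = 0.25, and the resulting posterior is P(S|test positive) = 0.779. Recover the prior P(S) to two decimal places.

P(S) = 0.53

Bayes' rule in odds form gives O(S|E) = O(S)·[P(E|S)/P(E|¬S)], hence O(S) = O(S|E)/LR.
Posterior odds = 0.779/(1−0.779) = 3.5249. LR = 0.78/0.25 = 3.1200.
Prior odds = 3.5249/3.1200 = 1.1298, so P(S) = 1.1298/(1+1.1298) ≈ 0.53.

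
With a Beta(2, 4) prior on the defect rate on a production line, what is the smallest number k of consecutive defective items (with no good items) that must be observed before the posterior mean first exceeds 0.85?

After k defective items and 0 good items the posterior is Beta(2+k, 4), with mean (2+k)/(2+4+k).
Set (2+k)/(6+k) > 0.85 and solve: k > (0.85·6 − 2)/(1 − 0.85) = 20.667.
The smallest integer exceeding 20.667 is 21.

k = 21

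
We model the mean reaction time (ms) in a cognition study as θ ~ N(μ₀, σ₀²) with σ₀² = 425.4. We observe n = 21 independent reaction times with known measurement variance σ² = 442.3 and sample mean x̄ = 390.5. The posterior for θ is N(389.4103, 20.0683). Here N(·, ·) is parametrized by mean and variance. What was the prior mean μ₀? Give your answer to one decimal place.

μ₀ = 367.4

With known observation variance, the Normal–Normal posterior has precision τ_n = τ₀ + n/σ² and mean μ_n = (τ₀μ₀ + (n/σ²)x̄)/τ_n.
Here τ₀ = 1/425.4 = 0.002351 and τ_data = 21/442.3 = 0.047479, so τ_n = 0.049830.
Rearranging for μ₀: μ₀ = (μ_n·τ_n − τ_data·x̄)/τ₀ = (389.4103·0.049830 − 0.047479·390.5) / 0.002351 = 0.863766/0.002351 ≈ 367.4.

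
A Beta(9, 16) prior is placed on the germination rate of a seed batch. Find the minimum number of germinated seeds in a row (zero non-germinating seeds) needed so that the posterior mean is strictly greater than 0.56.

After k germinated seeds and 0 non-germinating seeds the posterior is Beta(9+k, 16), with mean (9+k)/(9+16+k).
Set (9+k)/(25+k) > 0.56 and solve: k > (0.56·25 − 9)/(1 − 0.56) = 11.364.
The smallest integer exceeding 11.364 is 12, and checking k=12: (21)/(37) = 0.5676 > 0.56.

k = 12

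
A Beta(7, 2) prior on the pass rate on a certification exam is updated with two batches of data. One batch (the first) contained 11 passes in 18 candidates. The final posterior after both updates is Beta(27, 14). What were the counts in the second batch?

9 passes and 5 failures

Because Beta–binomial updating is additive in the counts, the combined data contributed (α_post−α_prior, β_post−β_prior) successes and failures.
Total across both batches: 27−7=20 passes, 14−2=12 failures.
Subtract the first batch: 20−11=9 passes and 12−7=5 failures.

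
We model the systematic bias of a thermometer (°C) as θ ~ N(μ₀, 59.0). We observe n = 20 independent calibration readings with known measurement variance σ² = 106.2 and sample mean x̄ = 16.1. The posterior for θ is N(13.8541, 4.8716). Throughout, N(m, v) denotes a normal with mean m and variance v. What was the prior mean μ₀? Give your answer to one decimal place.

μ₀ = -11.1

The posterior mean is a precision-weighted average: μ_n = (τ₀μ₀ + τ_data·x̄)/(τ₀+τ_data), with τ₀=1/σ₀² and τ_data=n/σ².
Here τ₀ = 1/59.0 = 0.016949 and τ_data = 20/106.2 = 0.188324, so τ_n = 0.205273.
Rearranging for μ₀: μ₀ = (μ_n·τ_n − τ_data·x̄)/τ₀ = (13.8541·0.205273 − 0.188324·16.1) / 0.016949 = -0.188144/0.016949 ≈ -11.1.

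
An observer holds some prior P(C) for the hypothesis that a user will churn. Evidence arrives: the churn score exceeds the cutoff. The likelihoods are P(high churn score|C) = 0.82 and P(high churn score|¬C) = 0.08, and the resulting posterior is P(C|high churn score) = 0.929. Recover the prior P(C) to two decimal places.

Bayes' rule in odds form gives O(C|E) = O(C)·[P(E|C)/P(E|¬C)], hence O(C) = O(C|E)/LR.
Posterior odds = 0.929/(1−0.929) = 13.0845. LR = 0.82/0.08 = 10.2500.
Prior odds = 13.0845/10.2500 = 1.2765, so P(C) = 1.2765/(1+1.2765) ≈ 0.56.

P(C) = 0.56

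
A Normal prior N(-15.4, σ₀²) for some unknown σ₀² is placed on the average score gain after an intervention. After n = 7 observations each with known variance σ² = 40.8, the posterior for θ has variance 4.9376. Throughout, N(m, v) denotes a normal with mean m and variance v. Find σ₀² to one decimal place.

σ₀² = 32.3

Posterior precision equals prior precision plus data precision: 1/σ_n² = 1/σ₀² + n/σ².
So 1/σ₀² = 1/4.9376 − 7/40.8 = 0.202528 − 0.171569 = 0.030959.
Hence σ₀² = 1/0.030959 ≈ 32.3.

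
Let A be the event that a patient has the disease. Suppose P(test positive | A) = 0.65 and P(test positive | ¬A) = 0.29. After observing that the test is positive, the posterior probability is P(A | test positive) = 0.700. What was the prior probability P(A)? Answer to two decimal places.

Bayes' rule in odds form gives O(A|E) = O(A)·[P(E|A)/P(E|¬A)], hence O(A) = O(A|E)/LR.
Posterior odds = 0.700/(1−0.700) = 2.3333. LR = 0.65/0.29 = 2.2414.
Prior odds = 2.3333/2.2414 = 1.0410, so P(A) = 1.0410/(1+1.0410) ≈ 0.51.

P(A) = 0.51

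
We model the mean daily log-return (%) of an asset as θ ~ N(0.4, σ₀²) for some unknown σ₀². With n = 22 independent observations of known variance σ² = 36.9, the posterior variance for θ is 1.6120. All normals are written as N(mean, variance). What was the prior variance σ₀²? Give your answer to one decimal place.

Posterior precision equals prior precision plus data precision: 1/σ_n² = 1/σ₀² + n/σ².
So 1/σ₀² = 1/1.6120 − 22/36.9 = 0.620347 − 0.596206 = 0.024141.
Hence σ₀² = 1/0.024141 ≈ 41.4.

σ₀² = 41.4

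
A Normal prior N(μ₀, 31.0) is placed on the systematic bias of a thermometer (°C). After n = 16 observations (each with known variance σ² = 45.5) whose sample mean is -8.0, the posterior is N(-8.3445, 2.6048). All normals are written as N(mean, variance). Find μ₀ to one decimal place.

The posterior mean is a precision-weighted average: μ_n = (τ₀μ₀ + τ_data·x̄)/(τ₀+τ_data), with τ₀=1/σ₀² and τ_data=n/σ².
Here τ₀ = 1/31.0 = 0.032258 and τ_data = 16/45.5 = 0.351648, so τ_n = 0.383906.
Rearranging for μ₀: μ₀ = (μ_n·τ_n − τ_data·x̄)/τ₀ = (-8.3445·0.383906 − 0.351648·-8.0) / 0.032258 = -0.390320/0.032258 ≈ -12.1.

μ₀ = -12.1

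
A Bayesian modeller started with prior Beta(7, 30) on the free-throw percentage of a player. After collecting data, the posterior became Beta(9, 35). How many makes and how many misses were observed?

A Beta(α, β) prior with s successes and f failures in binomial data gives a Beta(α+s, β+f) posterior.
So s = 9 − 7 = 2 and f = 35 − 30 = 5.

2 makes and 5 misses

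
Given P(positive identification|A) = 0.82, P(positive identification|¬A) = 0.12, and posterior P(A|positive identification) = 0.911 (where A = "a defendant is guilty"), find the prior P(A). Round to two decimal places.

P(A) = 0.60

In odds form, posterior odds = prior odds × likelihood ratio, so prior odds = posterior odds ÷ LR.
Posterior odds = 0.911/(1−0.911) = 10.2360. LR = 0.82/0.12 = 6.8333.
Prior odds = 10.2360/6.8333 = 1.4980, so P(A) = 1.4980/(1+1.4980) ≈ 0.60.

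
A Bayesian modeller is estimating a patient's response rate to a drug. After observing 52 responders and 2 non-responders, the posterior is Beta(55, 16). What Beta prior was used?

Beta(3, 14)

A Beta(α, β) prior with s successes and f failures in binomial data gives a Beta(α+s, β+f) posterior.
So α = 55 − 52 = 3 and β = 16 − 2 = 14.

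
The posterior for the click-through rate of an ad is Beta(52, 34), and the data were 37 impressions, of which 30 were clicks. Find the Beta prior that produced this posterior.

A Beta(α, β) prior with s successes and f failures in binomial data gives a Beta(α+s, β+f) posterior.
So α = 52 − 30 = 22 and β = 34 − 7 = 27.

Beta(22, 27)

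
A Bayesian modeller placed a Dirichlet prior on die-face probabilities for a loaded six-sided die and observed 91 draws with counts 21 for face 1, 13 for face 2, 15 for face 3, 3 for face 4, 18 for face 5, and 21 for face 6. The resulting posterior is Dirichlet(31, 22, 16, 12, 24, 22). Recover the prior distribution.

For a Dirichlet(α) prior with multinomial counts c, the posterior is Dirichlet(α + c) componentwise.
Subtract each count from the matching posterior parameter: 31−21=10, 22−13=9, 16−15=1, 12−3=9, 24−18=6, 22−21=1.

Dirichlet(10, 9, 1, 9, 6, 1)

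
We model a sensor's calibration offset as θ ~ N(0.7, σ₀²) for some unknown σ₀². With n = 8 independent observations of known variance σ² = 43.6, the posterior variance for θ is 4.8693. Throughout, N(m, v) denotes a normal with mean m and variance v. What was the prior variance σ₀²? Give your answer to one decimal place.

σ₀² = 45.7

For the Normal–Normal model with known σ², precisions add: τ_n = τ₀ + n/σ².
So 1/σ₀² = 1/4.8693 − 8/43.6 = 0.205368 − 0.183486 = 0.021882.
Hence σ₀² = 1/0.021882 ≈ 45.7.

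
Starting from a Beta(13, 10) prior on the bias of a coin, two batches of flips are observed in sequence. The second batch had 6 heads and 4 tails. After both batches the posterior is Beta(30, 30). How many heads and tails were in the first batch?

11 heads and 16 tails

Sequential conjugate updates are equivalent to a single update on the pooled data, so total successes = posterior α − prior α and total failures = posterior β − prior β.
Total across both batches: 30−13=17 heads, 30−10=20 tails.
Subtract the second batch: 17−6=11 heads and 20−4=16 tails.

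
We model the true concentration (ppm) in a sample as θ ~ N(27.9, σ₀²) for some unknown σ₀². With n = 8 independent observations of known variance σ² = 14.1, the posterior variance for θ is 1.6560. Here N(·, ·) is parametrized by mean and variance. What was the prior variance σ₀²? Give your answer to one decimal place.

σ₀² = 27.4

Posterior precision equals prior precision plus data precision: 1/σ_n² = 1/σ₀² + n/σ².
So 1/σ₀² = 1/1.6560 − 8/14.1 = 0.603865 − 0.567376 = 0.036489.
Hence σ₀² = 1/0.036489 ≈ 27.4.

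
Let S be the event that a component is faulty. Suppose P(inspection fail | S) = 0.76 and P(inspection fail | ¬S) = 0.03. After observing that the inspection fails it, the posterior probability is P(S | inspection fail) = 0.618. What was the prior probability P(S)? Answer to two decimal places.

In odds form, posterior odds = prior odds × likelihood ratio, so prior odds = posterior odds ÷ LR.
Posterior odds = 0.618/(1−0.618) = 1.6178. LR = 0.76/0.03 = 25.3333.
Prior odds = 1.6178/25.3333 = 0.0639, so P(S) = 0.0639/(1+0.0639) ≈ 0.06.

P(S) = 0.06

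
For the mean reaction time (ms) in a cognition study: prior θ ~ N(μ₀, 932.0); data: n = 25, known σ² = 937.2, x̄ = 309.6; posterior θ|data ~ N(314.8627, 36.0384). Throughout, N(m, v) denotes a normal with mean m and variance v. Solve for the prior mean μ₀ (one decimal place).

μ₀ = 445.7

The posterior mean is a precision-weighted average: μ_n = (τ₀μ₀ + τ_data·x̄)/(τ₀+τ_data), with τ₀=1/σ₀² and τ_data=n/σ².
Here τ₀ = 1/932.0 = 0.001073 and τ_data = 25/937.2 = 0.026675, so τ_n = 0.027748.
Rearranging for μ₀: μ₀ = (μ_n·τ_n − τ_data·x̄)/τ₀ = (314.8627·0.027748 − 0.026675·309.6) / 0.001073 = 0.478230/0.001073 ≈ 445.7.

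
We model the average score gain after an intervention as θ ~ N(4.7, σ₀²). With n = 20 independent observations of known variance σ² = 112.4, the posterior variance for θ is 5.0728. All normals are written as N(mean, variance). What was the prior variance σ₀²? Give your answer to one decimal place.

σ₀² = 52.1

Posterior precision equals prior precision plus data precision: 1/σ_n² = 1/σ₀² + n/σ².
So 1/σ₀² = 1/5.0728 − 20/112.4 = 0.197130 − 0.177936 = 0.019194.
Hence σ₀² = 1/0.019194 ≈ 52.1.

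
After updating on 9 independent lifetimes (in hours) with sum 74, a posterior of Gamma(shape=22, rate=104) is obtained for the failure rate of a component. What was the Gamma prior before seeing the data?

Gamma(shape=13, rate=30)

For an exponential likelihood with a Gamma(α, β) prior on the rate, n observations with total T give posterior Gamma(α+n, β+T).
So α = 22 − 9 = 13 and β = 104 − 74 = 30.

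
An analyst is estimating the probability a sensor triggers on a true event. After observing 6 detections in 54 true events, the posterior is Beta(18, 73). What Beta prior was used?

A Beta(α, β) prior with s successes and f failures in binomial data gives a Beta(α+s, β+f) posterior.
So α = 18 − 6 = 12 and β = 73 − 48 = 25.

Beta(12, 25)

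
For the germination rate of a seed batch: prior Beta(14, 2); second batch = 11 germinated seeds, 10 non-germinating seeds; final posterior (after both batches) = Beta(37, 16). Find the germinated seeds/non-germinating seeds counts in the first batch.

12 germinated seeds and 4 non-germinating seeds

Sequential conjugate updates are equivalent to a single update on the pooled data, so total successes = posterior α − prior α and total failures = posterior β − prior β.
Total across both batches: 37−14=23 germinated seeds, 16−2=14 non-germinating seeds.
Subtract the second batch: 23−11=12 germinated seeds and 14−10=4 non-germinating seeds.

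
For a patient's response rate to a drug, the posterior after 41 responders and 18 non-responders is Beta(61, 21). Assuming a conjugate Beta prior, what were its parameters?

Beta(20, 3)

Beta is conjugate to the binomial likelihood: posterior = Beta(a+s, b+f).
Subtract the data counts: 61−41=20, 21−18=3.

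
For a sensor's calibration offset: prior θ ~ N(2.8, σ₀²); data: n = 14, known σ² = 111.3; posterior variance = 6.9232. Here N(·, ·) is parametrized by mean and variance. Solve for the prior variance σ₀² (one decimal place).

Posterior precision equals prior precision plus data precision: 1/σ_n² = 1/σ₀² + n/σ².
So 1/σ₀² = 1/6.9232 − 14/111.3 = 0.144442 − 0.125786 = 0.018656.
Hence σ₀² = 1/0.018656 ≈ 53.6.

σ₀² = 53.6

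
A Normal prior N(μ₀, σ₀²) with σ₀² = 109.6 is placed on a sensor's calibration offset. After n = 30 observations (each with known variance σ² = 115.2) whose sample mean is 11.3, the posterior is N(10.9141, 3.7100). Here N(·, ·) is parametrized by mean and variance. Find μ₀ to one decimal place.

The posterior mean is a precision-weighted average: μ_n = (τ₀μ₀ + τ_data·x̄)/(τ₀+τ_data), with τ₀=1/σ₀² and τ_data=n/σ².
Here τ₀ = 1/109.6 = 0.009124 and τ_data = 30/115.2 = 0.260417, so τ_n = 0.269541.
Rearranging for μ₀: μ₀ = (μ_n·τ_n − τ_data·x̄)/τ₀ = (10.9141·0.269541 − 0.260417·11.3) / 0.009124 = -0.000915/0.009124 ≈ -0.1.

μ₀ = -0.1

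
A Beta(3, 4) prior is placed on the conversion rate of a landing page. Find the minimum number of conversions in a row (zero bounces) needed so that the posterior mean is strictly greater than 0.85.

After k conversions and 0 bounces the posterior is Beta(3+k, 4), with mean (3+k)/(3+4+k).
Set (3+k)/(7+k) > 0.85 and solve: k > (0.85·7 − 3)/(1 − 0.85) = 19.667.
The smallest integer exceeding 19.667 is 20.

k = 20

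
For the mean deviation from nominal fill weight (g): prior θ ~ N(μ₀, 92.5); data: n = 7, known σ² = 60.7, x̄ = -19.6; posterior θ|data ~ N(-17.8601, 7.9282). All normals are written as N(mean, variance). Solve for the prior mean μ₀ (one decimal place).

The posterior mean is a precision-weighted average: μ_n = (τ₀μ₀ + τ_data·x̄)/(τ₀+τ_data), with τ₀=1/σ₀² and τ_data=n/σ².
Here τ₀ = 1/92.5 = 0.010811 and τ_data = 7/60.7 = 0.115321, so τ_n = 0.126132.
Rearranging for μ₀: μ₀ = (μ_n·τ_n − τ_data·x̄)/τ₀ = (-17.8601·0.126132 − 0.115321·-19.6) / 0.010811 = 0.007561/0.010811 ≈ 0.7.

μ₀ = 0.7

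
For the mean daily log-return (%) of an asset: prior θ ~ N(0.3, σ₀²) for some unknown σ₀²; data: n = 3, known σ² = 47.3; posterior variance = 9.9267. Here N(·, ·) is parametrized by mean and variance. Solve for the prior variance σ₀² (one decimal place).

For the Normal–Normal model with known σ², precisions add: τ_n = τ₀ + n/σ².
So 1/σ₀² = 1/9.9267 − 3/47.3 = 0.100738 − 0.063425 = 0.037313.
Hence σ₀² = 1/0.037313 ≈ 26.8.

σ₀² = 26.8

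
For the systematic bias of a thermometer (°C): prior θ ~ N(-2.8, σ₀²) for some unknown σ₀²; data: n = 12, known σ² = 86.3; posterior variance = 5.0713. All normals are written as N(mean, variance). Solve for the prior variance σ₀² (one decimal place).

σ₀² = 17.2

Posterior precision equals prior precision plus data precision: 1/σ_n² = 1/σ₀² + n/σ².
So 1/σ₀² = 1/5.0713 − 12/86.3 = 0.197188 − 0.139050 = 0.058138.
Hence σ₀² = 1/0.058138 ≈ 17.2.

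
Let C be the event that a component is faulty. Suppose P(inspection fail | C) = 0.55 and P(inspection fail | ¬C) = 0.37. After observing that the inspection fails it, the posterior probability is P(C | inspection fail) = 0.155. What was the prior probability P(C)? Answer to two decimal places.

P(C) = 0.11

Bayes' rule in odds form gives O(C|E) = O(C)·[P(E|C)/P(E|¬C)], hence O(C) = O(C|E)/LR.
Posterior odds = 0.155/(1−0.155) = 0.1834. LR = 0.55/0.37 = 1.4865.
Prior odds = 0.1834/1.4865 = 0.1234, so P(C) = 0.1234/(1+0.1234) ≈ 0.11.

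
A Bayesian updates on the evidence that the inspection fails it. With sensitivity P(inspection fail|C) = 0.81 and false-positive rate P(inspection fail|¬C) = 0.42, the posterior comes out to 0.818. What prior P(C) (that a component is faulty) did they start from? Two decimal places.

In odds form, posterior odds = prior odds × likelihood ratio, so prior odds = posterior odds ÷ LR.
Posterior odds = 0.818/(1−0.818) = 4.4945. LR = 0.81/0.42 = 1.9286.
Prior odds = 4.4945/1.9286 = 2.3304, so P(C) = 2.3304/(1+2.3304) ≈ 0.70.

P(C) = 0.70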